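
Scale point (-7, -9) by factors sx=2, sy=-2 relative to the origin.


Scaling: (x*sx, y*sy) = (-7*2, -9*-2) = (-14, 18)

(-14, 18)


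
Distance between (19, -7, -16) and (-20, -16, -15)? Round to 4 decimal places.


d = sqrt((-20-19)^2 + (-16--7)^2 + (-15--16)^2) = 40.0375

40.0375


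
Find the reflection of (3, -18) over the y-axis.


Reflection across y-axis: (x, y) -> (-x, y)
(3, -18) -> (-3, -18)

(-3, -18)


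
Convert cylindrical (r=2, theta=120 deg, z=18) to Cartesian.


x = 2 * cos(120) = -1
y = 2 * sin(120) = 1.7321
z = 18

(-1, 1.7321, 18)


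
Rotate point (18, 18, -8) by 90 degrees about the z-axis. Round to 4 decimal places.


x' = 18*cos(90) - 18*sin(90) = -18
y' = 18*sin(90) + 18*cos(90) = 18
z' = -8

(-18, 18, -8)


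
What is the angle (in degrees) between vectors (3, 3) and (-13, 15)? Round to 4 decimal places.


dot = 3*-13 + 3*15 = 6
|u| = 4.2426, |v| = 19.8494
cos(angle) = 0.0712
angle = 85.9144 degrees

85.9144 degrees


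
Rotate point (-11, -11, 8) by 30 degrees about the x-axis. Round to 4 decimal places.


x' = -11
y' = -11*cos(30) - 8*sin(30) = -13.5263
z' = -11*sin(30) + 8*cos(30) = 1.4282

(-11, -13.5263, 1.4282)


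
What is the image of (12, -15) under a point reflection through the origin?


Reflection through origin: (x, y) -> (-x, -y)
(12, -15) -> (-12, 15)

(-12, 15)


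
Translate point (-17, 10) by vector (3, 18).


Translation: (x+dx, y+dy) = (-17+3, 10+18) = (-14, 28)

(-14, 28)


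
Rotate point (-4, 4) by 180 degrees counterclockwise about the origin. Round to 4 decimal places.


x' = -4*cos(180) - 4*sin(180) = 4
y' = -4*sin(180) + 4*cos(180) = -4

(4, -4)


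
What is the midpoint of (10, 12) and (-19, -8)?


Midpoint = ((10+-19)/2, (12+-8)/2) = (-4.5, 2)

(-4.5, 2)


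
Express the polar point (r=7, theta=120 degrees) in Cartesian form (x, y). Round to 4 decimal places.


x = 7 * cos(120) = -3.5
y = 7 * sin(120) = 6.0622

(-3.5, 6.0622)


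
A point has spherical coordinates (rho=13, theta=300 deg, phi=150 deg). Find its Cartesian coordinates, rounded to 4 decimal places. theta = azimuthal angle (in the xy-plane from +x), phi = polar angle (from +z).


x = 13 * sin(150) * cos(300) = 3.25
y = 13 * sin(150) * sin(300) = -5.6292
z = 13 * cos(150) = -11.2583

(3.25, -5.6292, -11.2583)


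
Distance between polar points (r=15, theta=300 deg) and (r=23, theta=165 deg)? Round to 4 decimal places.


d = sqrt(r1^2 + r2^2 - 2*r1*r2*cos(t2-t1))
d = sqrt(15^2 + 23^2 - 2*15*23*cos(165-300)) = 35.2407

35.2407


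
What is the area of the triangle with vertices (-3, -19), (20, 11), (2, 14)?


Area = |x1(y2-y3) + x2(y3-y1) + x3(y1-y2)| / 2
= |-3*(11-14) + 20*(14--19) + 2*(-19-11)| / 2
= 304.5

304.5


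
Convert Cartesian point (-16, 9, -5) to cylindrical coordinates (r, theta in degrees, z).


r = sqrt((-16)^2 + 9^2) = 18.3576
theta = atan2(9, -16) = 150.6422 deg
z = -5

r = 18.3576, theta = 150.6422 deg, z = -5


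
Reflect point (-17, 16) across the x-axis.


Reflection across x-axis: (x, y) -> (x, -y)
(-17, 16) -> (-17, -16)

(-17, -16)


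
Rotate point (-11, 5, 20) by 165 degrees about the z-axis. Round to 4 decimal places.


x' = -11*cos(165) - 5*sin(165) = 9.3311
y' = -11*sin(165) + 5*cos(165) = -7.6766
z' = 20

(9.3311, -7.6766, 20)


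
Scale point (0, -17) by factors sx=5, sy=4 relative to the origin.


Scaling: (x*sx, y*sy) = (0*5, -17*4) = (0, -68)

(0, -68)


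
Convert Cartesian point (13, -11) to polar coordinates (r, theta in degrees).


r = sqrt(13^2 + (-11)^2) = 17.0294
theta = atan2(-11, 13) = 319.7636 degrees

r = 17.0294, theta = 319.7636 degrees


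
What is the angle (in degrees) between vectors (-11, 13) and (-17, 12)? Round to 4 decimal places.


dot = -11*-17 + 13*12 = 343
|u| = 17.0294, |v| = 20.8087
cos(angle) = 0.9679
angle = 14.546 degrees

14.546 degrees


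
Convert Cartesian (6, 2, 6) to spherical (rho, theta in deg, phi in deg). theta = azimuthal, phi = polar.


rho = sqrt(6^2 + 2^2 + 6^2) = 8.7178
theta = atan2(2, 6) = 18.4349 deg
phi = acos(6/8.7178) = 46.5085 deg

rho = 8.7178, theta = 18.4349 deg, phi = 46.5085 deg


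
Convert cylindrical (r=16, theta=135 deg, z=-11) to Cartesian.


x = 16 * cos(135) = -11.3137
y = 16 * sin(135) = 11.3137
z = -11

(-11.3137, 11.3137, -11)


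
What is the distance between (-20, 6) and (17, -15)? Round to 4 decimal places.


d = sqrt((17--20)^2 + (-15-6)^2) = 42.5441

42.5441


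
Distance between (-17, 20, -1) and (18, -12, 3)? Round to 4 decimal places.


d = sqrt((18--17)^2 + (-12-20)^2 + (3--1)^2) = 47.592

47.592


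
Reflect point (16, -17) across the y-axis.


Reflection across y-axis: (x, y) -> (-x, y)
(16, -17) -> (-16, -17)

(-16, -17)


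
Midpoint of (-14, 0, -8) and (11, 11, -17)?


Midpoint = ((-14+11)/2, (0+11)/2, (-8+-17)/2) = (-1.5, 5.5, -12.5)

(-1.5, 5.5, -12.5)


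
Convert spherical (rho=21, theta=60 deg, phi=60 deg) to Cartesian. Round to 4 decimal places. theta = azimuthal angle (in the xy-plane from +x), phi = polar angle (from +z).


x = 21 * sin(60) * cos(60) = 9.0933
y = 21 * sin(60) * sin(60) = 15.75
z = 21 * cos(60) = 10.5

(9.0933, 15.75, 10.5)


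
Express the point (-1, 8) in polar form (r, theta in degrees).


r = sqrt((-1)^2 + 8^2) = 8.0623
theta = atan2(8, -1) = 97.125 degrees

r = 8.0623, theta = 97.125 degrees


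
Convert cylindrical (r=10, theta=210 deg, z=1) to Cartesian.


x = 10 * cos(210) = -8.6603
y = 10 * sin(210) = -5
z = 1

(-8.6603, -5, 1)


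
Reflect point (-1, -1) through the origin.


Reflection through origin: (x, y) -> (-x, -y)
(-1, -1) -> (1, 1)

(1, 1)


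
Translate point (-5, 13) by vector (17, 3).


Translation: (x+dx, y+dy) = (-5+17, 13+3) = (12, 16)

(12, 16)


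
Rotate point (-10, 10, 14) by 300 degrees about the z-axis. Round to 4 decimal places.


x' = -10*cos(300) - 10*sin(300) = 3.6603
y' = -10*sin(300) + 10*cos(300) = 13.6603
z' = 14

(3.6603, 13.6603, 14)


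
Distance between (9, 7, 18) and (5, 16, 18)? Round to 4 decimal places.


d = sqrt((5-9)^2 + (16-7)^2 + (18-18)^2) = 9.8489

9.8489


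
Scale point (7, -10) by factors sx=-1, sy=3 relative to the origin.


Scaling: (x*sx, y*sy) = (7*-1, -10*3) = (-7, -30)

(-7, -30)


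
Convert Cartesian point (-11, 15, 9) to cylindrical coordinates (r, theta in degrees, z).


r = sqrt((-11)^2 + 15^2) = 18.6011
theta = atan2(15, -11) = 126.2538 deg
z = 9

r = 18.6011, theta = 126.2538 deg, z = 9


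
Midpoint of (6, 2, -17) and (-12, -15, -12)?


Midpoint = ((6+-12)/2, (2+-15)/2, (-17+-12)/2) = (-3, -6.5, -14.5)

(-3, -6.5, -14.5)


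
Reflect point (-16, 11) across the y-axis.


Reflection across y-axis: (x, y) -> (-x, y)
(-16, 11) -> (16, 11)

(16, 11)


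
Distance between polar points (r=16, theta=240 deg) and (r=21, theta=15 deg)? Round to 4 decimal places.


d = sqrt(r1^2 + r2^2 - 2*r1*r2*cos(t2-t1))
d = sqrt(16^2 + 21^2 - 2*16*21*cos(15-240)) = 34.2371

34.2371


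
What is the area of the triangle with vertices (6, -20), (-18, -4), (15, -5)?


Area = |x1(y2-y3) + x2(y3-y1) + x3(y1-y2)| / 2
= |6*(-4--5) + -18*(-5--20) + 15*(-20--4)| / 2
= 252

252


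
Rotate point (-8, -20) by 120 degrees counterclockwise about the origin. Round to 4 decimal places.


x' = -8*cos(120) - -20*sin(120) = 21.3205
y' = -8*sin(120) + -20*cos(120) = 3.0718

(21.3205, 3.0718)


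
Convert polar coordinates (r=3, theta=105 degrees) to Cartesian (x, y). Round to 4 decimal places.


x = 3 * cos(105) = -0.7765
y = 3 * sin(105) = 2.8978

(-0.7765, 2.8978)


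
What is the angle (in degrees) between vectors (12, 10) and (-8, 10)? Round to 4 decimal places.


dot = 12*-8 + 10*10 = 4
|u| = 15.6205, |v| = 12.8062
cos(angle) = 0.02
angle = 88.8542 degrees

88.8542 degrees


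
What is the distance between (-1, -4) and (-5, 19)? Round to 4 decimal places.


d = sqrt((-5--1)^2 + (19--4)^2) = 23.3452

23.3452


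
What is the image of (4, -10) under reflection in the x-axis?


Reflection across x-axis: (x, y) -> (x, -y)
(4, -10) -> (4, 10)

(4, 10)


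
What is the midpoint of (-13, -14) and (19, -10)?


Midpoint = ((-13+19)/2, (-14+-10)/2) = (3, -12)

(3, -12)


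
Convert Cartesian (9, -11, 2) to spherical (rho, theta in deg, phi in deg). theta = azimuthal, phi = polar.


rho = sqrt(9^2 + (-11)^2 + 2^2) = 14.3527
theta = atan2(-11, 9) = 309.2894 deg
phi = acos(2/14.3527) = 81.99 deg

rho = 14.3527, theta = 309.2894 deg, phi = 81.99 deg


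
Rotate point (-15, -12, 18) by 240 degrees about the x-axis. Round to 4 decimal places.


x' = -15
y' = -12*cos(240) - 18*sin(240) = 21.5885
z' = -12*sin(240) + 18*cos(240) = 1.3923

(-15, 21.5885, 1.3923)


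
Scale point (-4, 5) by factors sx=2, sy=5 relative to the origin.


Scaling: (x*sx, y*sy) = (-4*2, 5*5) = (-8, 25)

(-8, 25)


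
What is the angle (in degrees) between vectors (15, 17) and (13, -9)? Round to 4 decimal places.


dot = 15*13 + 17*-9 = 42
|u| = 22.6716, |v| = 15.8114
cos(angle) = 0.1172
angle = 83.2715 degrees

83.2715 degrees


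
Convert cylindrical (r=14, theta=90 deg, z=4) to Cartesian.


x = 14 * cos(90) = 0
y = 14 * sin(90) = 14
z = 4

(0, 14, 4)


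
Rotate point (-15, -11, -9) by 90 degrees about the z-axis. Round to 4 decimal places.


x' = -15*cos(90) - -11*sin(90) = 11
y' = -15*sin(90) + -11*cos(90) = -15
z' = -9

(11, -15, -9)


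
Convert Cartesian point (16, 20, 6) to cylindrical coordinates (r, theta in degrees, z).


r = sqrt(16^2 + 20^2) = 25.6125
theta = atan2(20, 16) = 51.3402 deg
z = 6

r = 25.6125, theta = 51.3402 deg, z = 6


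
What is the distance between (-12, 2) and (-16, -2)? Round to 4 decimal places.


d = sqrt((-16--12)^2 + (-2-2)^2) = 5.6569

5.6569


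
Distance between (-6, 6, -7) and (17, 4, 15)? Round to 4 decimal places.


d = sqrt((17--6)^2 + (4-6)^2 + (15--7)^2) = 31.8904

31.8904


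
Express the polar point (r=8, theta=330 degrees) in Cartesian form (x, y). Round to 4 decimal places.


x = 8 * cos(330) = 6.9282
y = 8 * sin(330) = -4

(6.9282, -4)


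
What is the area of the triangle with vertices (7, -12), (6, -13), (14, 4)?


Area = |x1(y2-y3) + x2(y3-y1) + x3(y1-y2)| / 2
= |7*(-13-4) + 6*(4--12) + 14*(-12--13)| / 2
= 4.5

4.5


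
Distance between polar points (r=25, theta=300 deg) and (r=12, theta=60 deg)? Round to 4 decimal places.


d = sqrt(r1^2 + r2^2 - 2*r1*r2*cos(t2-t1))
d = sqrt(25^2 + 12^2 - 2*25*12*cos(60-300)) = 32.6956

32.6956


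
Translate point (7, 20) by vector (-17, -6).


Translation: (x+dx, y+dy) = (7+-17, 20+-6) = (-10, 14)

(-10, 14)


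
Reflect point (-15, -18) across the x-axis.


Reflection across x-axis: (x, y) -> (x, -y)
(-15, -18) -> (-15, 18)

(-15, 18)


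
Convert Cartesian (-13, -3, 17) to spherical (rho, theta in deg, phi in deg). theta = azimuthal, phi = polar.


rho = sqrt((-13)^2 + (-3)^2 + 17^2) = 21.6102
theta = atan2(-3, -13) = 192.9946 deg
phi = acos(17/21.6102) = 38.125 deg

rho = 21.6102, theta = 192.9946 deg, phi = 38.125 deg


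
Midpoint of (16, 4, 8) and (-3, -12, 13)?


Midpoint = ((16+-3)/2, (4+-12)/2, (8+13)/2) = (6.5, -4, 10.5)

(6.5, -4, 10.5)


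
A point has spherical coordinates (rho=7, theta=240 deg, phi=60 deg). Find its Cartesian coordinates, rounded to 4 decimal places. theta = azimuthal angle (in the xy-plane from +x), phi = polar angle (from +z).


x = 7 * sin(60) * cos(240) = -3.0311
y = 7 * sin(60) * sin(240) = -5.25
z = 7 * cos(60) = 3.5

(-3.0311, -5.25, 3.5)


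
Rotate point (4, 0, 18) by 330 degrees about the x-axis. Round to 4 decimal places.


x' = 4
y' = 0*cos(330) - 18*sin(330) = 9
z' = 0*sin(330) + 18*cos(330) = 15.5885

(4, 9, 15.5885)


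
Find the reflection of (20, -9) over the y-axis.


Reflection across y-axis: (x, y) -> (-x, y)
(20, -9) -> (-20, -9)

(-20, -9)


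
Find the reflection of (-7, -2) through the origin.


Reflection through origin: (x, y) -> (-x, -y)
(-7, -2) -> (7, 2)

(7, 2)


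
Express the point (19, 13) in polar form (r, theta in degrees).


r = sqrt(19^2 + 13^2) = 23.0217
theta = atan2(13, 19) = 34.3803 degrees

r = 23.0217, theta = 34.3803 degrees


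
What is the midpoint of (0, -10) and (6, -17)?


Midpoint = ((0+6)/2, (-10+-17)/2) = (3, -13.5)

(3, -13.5)


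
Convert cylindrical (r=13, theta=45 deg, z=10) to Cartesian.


x = 13 * cos(45) = 9.1924
y = 13 * sin(45) = 9.1924
z = 10

(9.1924, 9.1924, 10)


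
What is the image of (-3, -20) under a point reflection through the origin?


Reflection through origin: (x, y) -> (-x, -y)
(-3, -20) -> (3, 20)

(3, 20)


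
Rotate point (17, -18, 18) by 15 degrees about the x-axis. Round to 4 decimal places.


x' = 17
y' = -18*cos(15) - 18*sin(15) = -22.0454
z' = -18*sin(15) + 18*cos(15) = 12.7279

(17, -22.0454, 12.7279)


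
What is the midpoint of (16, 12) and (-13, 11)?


Midpoint = ((16+-13)/2, (12+11)/2) = (1.5, 11.5)

(1.5, 11.5)


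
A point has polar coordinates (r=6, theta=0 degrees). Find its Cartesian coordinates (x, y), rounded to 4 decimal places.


x = 6 * cos(0) = 6
y = 6 * sin(0) = 0

(6, 0)


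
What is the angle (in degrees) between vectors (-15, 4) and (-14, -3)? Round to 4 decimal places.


dot = -15*-14 + 4*-3 = 198
|u| = 15.5242, |v| = 14.3178
cos(angle) = 0.8908
angle = 27.0262 degrees

27.0262 degrees


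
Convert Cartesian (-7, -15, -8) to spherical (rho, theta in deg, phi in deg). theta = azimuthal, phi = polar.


rho = sqrt((-7)^2 + (-15)^2 + (-8)^2) = 18.3848
theta = atan2(-15, -7) = 244.9831 deg
phi = acos(-8/18.3848) = 115.7944 deg

rho = 18.3848, theta = 244.9831 deg, phi = 115.7944 deg


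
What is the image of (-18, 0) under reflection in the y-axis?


Reflection across y-axis: (x, y) -> (-x, y)
(-18, 0) -> (18, 0)

(18, 0)


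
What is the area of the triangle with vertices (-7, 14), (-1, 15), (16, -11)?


Area = |x1(y2-y3) + x2(y3-y1) + x3(y1-y2)| / 2
= |-7*(15--11) + -1*(-11-14) + 16*(14-15)| / 2
= 86.5

86.5


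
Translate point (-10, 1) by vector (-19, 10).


Translation: (x+dx, y+dy) = (-10+-19, 1+10) = (-29, 11)

(-29, 11)


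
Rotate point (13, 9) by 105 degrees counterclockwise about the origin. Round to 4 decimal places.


x' = 13*cos(105) - 9*sin(105) = -12.058
y' = 13*sin(105) + 9*cos(105) = 10.2277

(-12.058, 10.2277)


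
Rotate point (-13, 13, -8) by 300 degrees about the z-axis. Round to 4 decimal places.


x' = -13*cos(300) - 13*sin(300) = 4.7583
y' = -13*sin(300) + 13*cos(300) = 17.7583
z' = -8

(4.7583, 17.7583, -8)


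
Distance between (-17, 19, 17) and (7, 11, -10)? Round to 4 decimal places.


d = sqrt((7--17)^2 + (11-19)^2 + (-10-17)^2) = 37

37


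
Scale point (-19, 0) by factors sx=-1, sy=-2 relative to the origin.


Scaling: (x*sx, y*sy) = (-19*-1, 0*-2) = (19, 0)

(19, 0)


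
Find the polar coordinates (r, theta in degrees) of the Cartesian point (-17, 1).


r = sqrt((-17)^2 + 1^2) = 17.0294
theta = atan2(1, -17) = 176.6335 degrees

r = 17.0294, theta = 176.6335 degrees


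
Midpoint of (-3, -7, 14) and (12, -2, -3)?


Midpoint = ((-3+12)/2, (-7+-2)/2, (14+-3)/2) = (4.5, -4.5, 5.5)

(4.5, -4.5, 5.5)


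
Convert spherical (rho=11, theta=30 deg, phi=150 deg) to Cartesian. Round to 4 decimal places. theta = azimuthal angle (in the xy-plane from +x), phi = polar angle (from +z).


x = 11 * sin(150) * cos(30) = 4.7631
y = 11 * sin(150) * sin(30) = 2.75
z = 11 * cos(150) = -9.5263

(4.7631, 2.75, -9.5263)


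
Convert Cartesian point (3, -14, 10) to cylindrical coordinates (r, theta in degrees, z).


r = sqrt(3^2 + (-14)^2) = 14.3178
theta = atan2(-14, 3) = 282.0948 deg
z = 10

r = 14.3178, theta = 282.0948 deg, z = 10


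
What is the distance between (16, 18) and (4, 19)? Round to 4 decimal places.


d = sqrt((4-16)^2 + (19-18)^2) = 12.0416

12.0416


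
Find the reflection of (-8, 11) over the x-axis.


Reflection across x-axis: (x, y) -> (x, -y)
(-8, 11) -> (-8, -11)

(-8, -11)


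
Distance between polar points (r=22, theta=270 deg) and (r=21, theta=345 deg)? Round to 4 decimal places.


d = sqrt(r1^2 + r2^2 - 2*r1*r2*cos(t2-t1))
d = sqrt(22^2 + 21^2 - 2*22*21*cos(345-270)) = 26.1888

26.1888


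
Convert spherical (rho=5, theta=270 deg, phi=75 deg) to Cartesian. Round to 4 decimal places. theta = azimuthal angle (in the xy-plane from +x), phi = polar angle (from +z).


x = 5 * sin(75) * cos(270) = 0
y = 5 * sin(75) * sin(270) = -4.8296
z = 5 * cos(75) = 1.2941

(0, -4.8296, 1.2941)


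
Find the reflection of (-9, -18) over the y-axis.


Reflection across y-axis: (x, y) -> (-x, y)
(-9, -18) -> (9, -18)

(9, -18)


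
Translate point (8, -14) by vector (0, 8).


Translation: (x+dx, y+dy) = (8+0, -14+8) = (8, -6)

(8, -6)


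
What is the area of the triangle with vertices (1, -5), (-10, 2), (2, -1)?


Area = |x1(y2-y3) + x2(y3-y1) + x3(y1-y2)| / 2
= |1*(2--1) + -10*(-1--5) + 2*(-5-2)| / 2
= 25.5

25.5


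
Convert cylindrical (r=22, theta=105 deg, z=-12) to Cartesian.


x = 22 * cos(105) = -5.694
y = 22 * sin(105) = 21.2504
z = -12

(-5.694, 21.2504, -12)


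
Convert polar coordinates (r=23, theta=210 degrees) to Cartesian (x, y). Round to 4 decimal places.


x = 23 * cos(210) = -19.9186
y = 23 * sin(210) = -11.5

(-19.9186, -11.5)


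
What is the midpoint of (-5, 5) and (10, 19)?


Midpoint = ((-5+10)/2, (5+19)/2) = (2.5, 12)

(2.5, 12)


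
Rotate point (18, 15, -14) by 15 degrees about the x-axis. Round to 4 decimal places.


x' = 18
y' = 15*cos(15) - -14*sin(15) = 18.1124
z' = 15*sin(15) + -14*cos(15) = -9.6407

(18, 18.1124, -9.6407)


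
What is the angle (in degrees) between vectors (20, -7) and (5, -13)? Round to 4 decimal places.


dot = 20*5 + -7*-13 = 191
|u| = 21.1896, |v| = 13.9284
cos(angle) = 0.6472
angle = 49.6724 degrees

49.6724 degrees


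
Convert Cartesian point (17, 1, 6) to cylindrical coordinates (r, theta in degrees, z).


r = sqrt(17^2 + 1^2) = 17.0294
theta = atan2(1, 17) = 3.3665 deg
z = 6

r = 17.0294, theta = 3.3665 deg, z = 6


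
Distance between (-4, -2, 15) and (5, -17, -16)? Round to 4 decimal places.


d = sqrt((5--4)^2 + (-17--2)^2 + (-16-15)^2) = 35.5949

35.5949


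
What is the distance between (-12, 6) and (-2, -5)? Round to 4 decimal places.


d = sqrt((-2--12)^2 + (-5-6)^2) = 14.8661

14.8661


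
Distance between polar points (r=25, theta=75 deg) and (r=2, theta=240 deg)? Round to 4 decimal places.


d = sqrt(r1^2 + r2^2 - 2*r1*r2*cos(t2-t1))
d = sqrt(25^2 + 2^2 - 2*25*2*cos(240-75)) = 26.9368

26.9368


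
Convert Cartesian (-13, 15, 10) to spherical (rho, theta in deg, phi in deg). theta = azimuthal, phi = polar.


rho = sqrt((-13)^2 + 15^2 + 10^2) = 22.2261
theta = atan2(15, -13) = 130.9144 deg
phi = acos(10/22.2261) = 63.2614 deg

rho = 22.2261, theta = 130.9144 deg, phi = 63.2614 deg


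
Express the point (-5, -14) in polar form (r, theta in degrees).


r = sqrt((-5)^2 + (-14)^2) = 14.8661
theta = atan2(-14, -5) = 250.3462 degrees

r = 14.8661, theta = 250.3462 degrees


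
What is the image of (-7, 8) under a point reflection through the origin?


Reflection through origin: (x, y) -> (-x, -y)
(-7, 8) -> (7, -8)

(7, -8)


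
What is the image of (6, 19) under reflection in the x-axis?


Reflection across x-axis: (x, y) -> (x, -y)
(6, 19) -> (6, -19)

(6, -19)


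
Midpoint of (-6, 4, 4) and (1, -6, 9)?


Midpoint = ((-6+1)/2, (4+-6)/2, (4+9)/2) = (-2.5, -1, 6.5)

(-2.5, -1, 6.5)


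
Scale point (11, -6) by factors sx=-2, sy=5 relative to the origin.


Scaling: (x*sx, y*sy) = (11*-2, -6*5) = (-22, -30)

(-22, -30)


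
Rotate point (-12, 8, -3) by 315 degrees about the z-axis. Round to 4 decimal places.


x' = -12*cos(315) - 8*sin(315) = -2.8284
y' = -12*sin(315) + 8*cos(315) = 14.1421
z' = -3

(-2.8284, 14.1421, -3)


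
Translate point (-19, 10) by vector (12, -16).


Translation: (x+dx, y+dy) = (-19+12, 10+-16) = (-7, -6)

(-7, -6)


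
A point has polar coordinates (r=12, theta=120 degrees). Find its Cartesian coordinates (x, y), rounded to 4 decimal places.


x = 12 * cos(120) = -6
y = 12 * sin(120) = 10.3923

(-6, 10.3923)


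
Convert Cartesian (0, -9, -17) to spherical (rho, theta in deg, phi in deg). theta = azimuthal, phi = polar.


rho = sqrt(0^2 + (-9)^2 + (-17)^2) = 19.2354
theta = atan2(-9, 0) = 270 deg
phi = acos(-17/19.2354) = 152.1027 deg

rho = 19.2354, theta = 270 deg, phi = 152.1027 deg


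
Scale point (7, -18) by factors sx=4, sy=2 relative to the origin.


Scaling: (x*sx, y*sy) = (7*4, -18*2) = (28, -36)

(28, -36)


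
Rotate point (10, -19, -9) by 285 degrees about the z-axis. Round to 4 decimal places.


x' = 10*cos(285) - -19*sin(285) = -15.7644
y' = 10*sin(285) + -19*cos(285) = -14.5768
z' = -9

(-15.7644, -14.5768, -9)


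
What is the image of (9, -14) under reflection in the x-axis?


Reflection across x-axis: (x, y) -> (x, -y)
(9, -14) -> (9, 14)

(9, 14)


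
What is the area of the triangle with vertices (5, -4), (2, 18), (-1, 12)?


Area = |x1(y2-y3) + x2(y3-y1) + x3(y1-y2)| / 2
= |5*(18-12) + 2*(12--4) + -1*(-4-18)| / 2
= 42

42


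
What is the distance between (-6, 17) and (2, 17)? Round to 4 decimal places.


d = sqrt((2--6)^2 + (17-17)^2) = 8

8


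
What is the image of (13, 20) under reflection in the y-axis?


Reflection across y-axis: (x, y) -> (-x, y)
(13, 20) -> (-13, 20)

(-13, 20)


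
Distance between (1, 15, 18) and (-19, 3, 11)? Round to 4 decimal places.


d = sqrt((-19-1)^2 + (3-15)^2 + (11-18)^2) = 24.3516

24.3516


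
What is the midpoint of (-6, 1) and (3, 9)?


Midpoint = ((-6+3)/2, (1+9)/2) = (-1.5, 5)

(-1.5, 5)


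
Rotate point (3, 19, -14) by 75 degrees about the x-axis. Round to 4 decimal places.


x' = 3
y' = 19*cos(75) - -14*sin(75) = 18.4405
z' = 19*sin(75) + -14*cos(75) = 14.7291

(3, 18.4405, 14.7291)


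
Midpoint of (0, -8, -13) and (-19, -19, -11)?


Midpoint = ((0+-19)/2, (-8+-19)/2, (-13+-11)/2) = (-9.5, -13.5, -12)

(-9.5, -13.5, -12)


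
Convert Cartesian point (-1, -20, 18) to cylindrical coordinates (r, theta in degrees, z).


r = sqrt((-1)^2 + (-20)^2) = 20.025
theta = atan2(-20, -1) = 267.1376 deg
z = 18

r = 20.025, theta = 267.1376 deg, z = 18


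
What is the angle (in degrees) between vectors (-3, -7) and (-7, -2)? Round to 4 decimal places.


dot = -3*-7 + -7*-2 = 35
|u| = 7.6158, |v| = 7.2801
cos(angle) = 0.6313
angle = 50.856 degrees

50.856 degrees


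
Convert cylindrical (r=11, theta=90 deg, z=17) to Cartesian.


x = 11 * cos(90) = 0
y = 11 * sin(90) = 11
z = 17

(0, 11, 17)


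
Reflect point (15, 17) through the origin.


Reflection through origin: (x, y) -> (-x, -y)
(15, 17) -> (-15, -17)

(-15, -17)


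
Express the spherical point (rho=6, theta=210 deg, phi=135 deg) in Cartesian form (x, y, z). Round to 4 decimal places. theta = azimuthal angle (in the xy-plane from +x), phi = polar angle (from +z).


x = 6 * sin(135) * cos(210) = -3.6742
y = 6 * sin(135) * sin(210) = -2.1213
z = 6 * cos(135) = -4.2426

(-3.6742, -2.1213, -4.2426)


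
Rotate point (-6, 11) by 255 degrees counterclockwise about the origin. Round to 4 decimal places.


x' = -6*cos(255) - 11*sin(255) = 12.1781
y' = -6*sin(255) + 11*cos(255) = 2.9485

(12.1781, 2.9485)


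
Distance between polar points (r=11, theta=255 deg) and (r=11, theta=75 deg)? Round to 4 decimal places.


d = sqrt(r1^2 + r2^2 - 2*r1*r2*cos(t2-t1))
d = sqrt(11^2 + 11^2 - 2*11*11*cos(75-255)) = 22

22


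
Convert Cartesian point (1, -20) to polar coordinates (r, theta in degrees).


r = sqrt(1^2 + (-20)^2) = 20.025
theta = atan2(-20, 1) = 272.8624 degrees

r = 20.025, theta = 272.8624 degrees


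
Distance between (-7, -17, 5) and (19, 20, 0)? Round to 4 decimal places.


d = sqrt((19--7)^2 + (20--17)^2 + (0-5)^2) = 45.4973

45.4973


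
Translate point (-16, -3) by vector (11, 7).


Translation: (x+dx, y+dy) = (-16+11, -3+7) = (-5, 4)

(-5, 4)


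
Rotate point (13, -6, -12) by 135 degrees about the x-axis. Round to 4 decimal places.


x' = 13
y' = -6*cos(135) - -12*sin(135) = 12.7279
z' = -6*sin(135) + -12*cos(135) = 4.2426

(13, 12.7279, 4.2426)


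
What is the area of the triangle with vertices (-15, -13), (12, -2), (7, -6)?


Area = |x1(y2-y3) + x2(y3-y1) + x3(y1-y2)| / 2
= |-15*(-2--6) + 12*(-6--13) + 7*(-13--2)| / 2
= 26.5

26.5


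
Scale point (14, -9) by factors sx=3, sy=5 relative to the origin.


Scaling: (x*sx, y*sy) = (14*3, -9*5) = (42, -45)

(42, -45)


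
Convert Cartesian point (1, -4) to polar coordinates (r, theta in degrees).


r = sqrt(1^2 + (-4)^2) = 4.1231
theta = atan2(-4, 1) = 284.0362 degrees

r = 4.1231, theta = 284.0362 degrees


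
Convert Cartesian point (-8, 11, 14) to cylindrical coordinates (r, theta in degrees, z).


r = sqrt((-8)^2 + 11^2) = 13.6015
theta = atan2(11, -8) = 126.0274 deg
z = 14

r = 13.6015, theta = 126.0274 deg, z = 14


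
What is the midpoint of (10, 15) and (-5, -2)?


Midpoint = ((10+-5)/2, (15+-2)/2) = (2.5, 6.5)

(2.5, 6.5)


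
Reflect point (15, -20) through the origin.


Reflection through origin: (x, y) -> (-x, -y)
(15, -20) -> (-15, 20)

(-15, 20)


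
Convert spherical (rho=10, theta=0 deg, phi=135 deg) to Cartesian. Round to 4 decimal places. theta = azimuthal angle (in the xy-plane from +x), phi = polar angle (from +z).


x = 10 * sin(135) * cos(0) = 7.0711
y = 10 * sin(135) * sin(0) = 0
z = 10 * cos(135) = -7.0711

(7.0711, 0, -7.0711)


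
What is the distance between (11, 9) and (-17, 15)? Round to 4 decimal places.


d = sqrt((-17-11)^2 + (15-9)^2) = 28.6356

28.6356


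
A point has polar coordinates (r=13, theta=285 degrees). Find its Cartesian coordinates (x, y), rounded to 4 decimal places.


x = 13 * cos(285) = 3.3646
y = 13 * sin(285) = -12.557

(3.3646, -12.557)


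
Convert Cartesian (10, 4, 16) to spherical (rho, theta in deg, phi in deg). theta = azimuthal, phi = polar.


rho = sqrt(10^2 + 4^2 + 16^2) = 19.2873
theta = atan2(4, 10) = 21.8014 deg
phi = acos(16/19.2873) = 33.9463 deg

rho = 19.2873, theta = 21.8014 deg, phi = 33.9463 deg


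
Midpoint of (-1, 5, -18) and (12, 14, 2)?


Midpoint = ((-1+12)/2, (5+14)/2, (-18+2)/2) = (5.5, 9.5, -8)

(5.5, 9.5, -8)


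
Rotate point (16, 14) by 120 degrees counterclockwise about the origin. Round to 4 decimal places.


x' = 16*cos(120) - 14*sin(120) = -20.1244
y' = 16*sin(120) + 14*cos(120) = 6.8564

(-20.1244, 6.8564)


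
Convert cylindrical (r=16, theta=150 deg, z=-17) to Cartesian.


x = 16 * cos(150) = -13.8564
y = 16 * sin(150) = 8
z = -17

(-13.8564, 8, -17)


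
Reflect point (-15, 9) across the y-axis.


Reflection across y-axis: (x, y) -> (-x, y)
(-15, 9) -> (15, 9)

(15, 9)


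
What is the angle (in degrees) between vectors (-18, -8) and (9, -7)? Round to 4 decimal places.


dot = -18*9 + -8*-7 = -106
|u| = 19.6977, |v| = 11.4018
cos(angle) = -0.472
angle = 118.1625 degrees

118.1625 degrees


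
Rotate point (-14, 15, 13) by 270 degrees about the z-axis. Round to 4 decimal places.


x' = -14*cos(270) - 15*sin(270) = 15
y' = -14*sin(270) + 15*cos(270) = 14
z' = 13

(15, 14, 13)


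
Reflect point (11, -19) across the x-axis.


Reflection across x-axis: (x, y) -> (x, -y)
(11, -19) -> (11, 19)

(11, 19)


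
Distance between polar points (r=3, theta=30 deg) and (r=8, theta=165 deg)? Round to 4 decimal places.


d = sqrt(r1^2 + r2^2 - 2*r1*r2*cos(t2-t1))
d = sqrt(3^2 + 8^2 - 2*3*8*cos(165-30)) = 10.3412

10.3412


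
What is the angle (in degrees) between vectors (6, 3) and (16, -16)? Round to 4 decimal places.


dot = 6*16 + 3*-16 = 48
|u| = 6.7082, |v| = 22.6274
cos(angle) = 0.3162
angle = 71.5651 degrees

71.5651 degrees


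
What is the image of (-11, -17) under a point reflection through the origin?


Reflection through origin: (x, y) -> (-x, -y)
(-11, -17) -> (11, 17)

(11, 17)


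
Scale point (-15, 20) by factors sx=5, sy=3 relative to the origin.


Scaling: (x*sx, y*sy) = (-15*5, 20*3) = (-75, 60)

(-75, 60)


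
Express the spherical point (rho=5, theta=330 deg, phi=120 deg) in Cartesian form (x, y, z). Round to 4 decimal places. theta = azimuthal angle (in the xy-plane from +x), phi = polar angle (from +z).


x = 5 * sin(120) * cos(330) = 3.75
y = 5 * sin(120) * sin(330) = -2.1651
z = 5 * cos(120) = -2.5

(3.75, -2.1651, -2.5)


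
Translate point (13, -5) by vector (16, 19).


Translation: (x+dx, y+dy) = (13+16, -5+19) = (29, 14)

(29, 14)


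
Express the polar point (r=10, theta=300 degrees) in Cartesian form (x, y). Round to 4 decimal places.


x = 10 * cos(300) = 5
y = 10 * sin(300) = -8.6603

(5, -8.6603)


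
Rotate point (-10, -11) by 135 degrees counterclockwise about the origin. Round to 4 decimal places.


x' = -10*cos(135) - -11*sin(135) = 14.8492
y' = -10*sin(135) + -11*cos(135) = 0.7071

(14.8492, 0.7071)


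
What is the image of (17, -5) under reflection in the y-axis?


Reflection across y-axis: (x, y) -> (-x, y)
(17, -5) -> (-17, -5)

(-17, -5)


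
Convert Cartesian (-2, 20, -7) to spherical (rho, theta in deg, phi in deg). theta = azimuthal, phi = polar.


rho = sqrt((-2)^2 + 20^2 + (-7)^2) = 21.2838
theta = atan2(20, -2) = 95.7106 deg
phi = acos(-7/21.2838) = 109.2013 deg

rho = 21.2838, theta = 95.7106 deg, phi = 109.2013 deg


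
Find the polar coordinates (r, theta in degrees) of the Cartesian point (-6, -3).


r = sqrt((-6)^2 + (-3)^2) = 6.7082
theta = atan2(-3, -6) = 206.5651 degrees

r = 6.7082, theta = 206.5651 degrees


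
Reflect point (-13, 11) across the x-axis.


Reflection across x-axis: (x, y) -> (x, -y)
(-13, 11) -> (-13, -11)

(-13, -11)


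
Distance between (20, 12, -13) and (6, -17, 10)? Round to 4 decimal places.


d = sqrt((6-20)^2 + (-17-12)^2 + (10--13)^2) = 39.5727

39.5727


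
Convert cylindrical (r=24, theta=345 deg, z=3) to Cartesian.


x = 24 * cos(345) = 23.1822
y = 24 * sin(345) = -6.2117
z = 3

(23.1822, -6.2117, 3)


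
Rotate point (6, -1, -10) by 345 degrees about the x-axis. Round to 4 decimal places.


x' = 6
y' = -1*cos(345) - -10*sin(345) = -3.5541
z' = -1*sin(345) + -10*cos(345) = -9.4004

(6, -3.5541, -9.4004)


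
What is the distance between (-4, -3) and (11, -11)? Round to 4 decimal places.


d = sqrt((11--4)^2 + (-11--3)^2) = 17

17


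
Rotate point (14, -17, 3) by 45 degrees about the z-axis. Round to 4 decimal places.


x' = 14*cos(45) - -17*sin(45) = 21.9203
y' = 14*sin(45) + -17*cos(45) = -2.1213
z' = 3

(21.9203, -2.1213, 3)


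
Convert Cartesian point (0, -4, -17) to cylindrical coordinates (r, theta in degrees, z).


r = sqrt(0^2 + (-4)^2) = 4
theta = atan2(-4, 0) = 270 deg
z = -17

r = 4, theta = 270 deg, z = -17


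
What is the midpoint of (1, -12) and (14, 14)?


Midpoint = ((1+14)/2, (-12+14)/2) = (7.5, 1)

(7.5, 1)


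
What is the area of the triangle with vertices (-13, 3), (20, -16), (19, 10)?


Area = |x1(y2-y3) + x2(y3-y1) + x3(y1-y2)| / 2
= |-13*(-16-10) + 20*(10-3) + 19*(3--16)| / 2
= 419.5

419.5


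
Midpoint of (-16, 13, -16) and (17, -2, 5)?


Midpoint = ((-16+17)/2, (13+-2)/2, (-16+5)/2) = (0.5, 5.5, -5.5)

(0.5, 5.5, -5.5)


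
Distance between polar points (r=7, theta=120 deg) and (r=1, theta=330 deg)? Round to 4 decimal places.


d = sqrt(r1^2 + r2^2 - 2*r1*r2*cos(t2-t1))
d = sqrt(7^2 + 1^2 - 2*7*1*cos(330-120)) = 7.8819

7.8819


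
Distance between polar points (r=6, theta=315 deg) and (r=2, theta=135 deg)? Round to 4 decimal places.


d = sqrt(r1^2 + r2^2 - 2*r1*r2*cos(t2-t1))
d = sqrt(6^2 + 2^2 - 2*6*2*cos(135-315)) = 8

8


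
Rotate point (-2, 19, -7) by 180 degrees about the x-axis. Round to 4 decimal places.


x' = -2
y' = 19*cos(180) - -7*sin(180) = -19
z' = 19*sin(180) + -7*cos(180) = 7

(-2, -19, 7)


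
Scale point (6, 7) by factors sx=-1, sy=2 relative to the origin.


Scaling: (x*sx, y*sy) = (6*-1, 7*2) = (-6, 14)

(-6, 14)


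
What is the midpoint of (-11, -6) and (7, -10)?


Midpoint = ((-11+7)/2, (-6+-10)/2) = (-2, -8)

(-2, -8)


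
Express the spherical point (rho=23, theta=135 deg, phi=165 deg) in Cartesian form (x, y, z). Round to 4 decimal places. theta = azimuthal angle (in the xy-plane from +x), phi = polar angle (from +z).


x = 23 * sin(165) * cos(135) = -4.2093
y = 23 * sin(165) * sin(135) = 4.2093
z = 23 * cos(165) = -22.2163

(-4.2093, 4.2093, -22.2163)


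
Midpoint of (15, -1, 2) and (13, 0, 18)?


Midpoint = ((15+13)/2, (-1+0)/2, (2+18)/2) = (14, -0.5, 10)

(14, -0.5, 10)


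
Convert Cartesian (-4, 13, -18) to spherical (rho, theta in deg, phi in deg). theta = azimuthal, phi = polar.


rho = sqrt((-4)^2 + 13^2 + (-18)^2) = 22.561
theta = atan2(13, -4) = 107.1027 deg
phi = acos(-18/22.561) = 142.9239 deg

rho = 22.561, theta = 107.1027 deg, phi = 142.9239 deg


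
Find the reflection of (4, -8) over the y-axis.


Reflection across y-axis: (x, y) -> (-x, y)
(4, -8) -> (-4, -8)

(-4, -8)


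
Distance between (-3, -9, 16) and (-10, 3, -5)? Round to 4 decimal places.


d = sqrt((-10--3)^2 + (3--9)^2 + (-5-16)^2) = 25.1794

25.1794


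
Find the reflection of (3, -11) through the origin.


Reflection through origin: (x, y) -> (-x, -y)
(3, -11) -> (-3, 11)

(-3, 11)


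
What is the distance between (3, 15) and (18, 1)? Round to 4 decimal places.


d = sqrt((18-3)^2 + (1-15)^2) = 20.5183

20.5183


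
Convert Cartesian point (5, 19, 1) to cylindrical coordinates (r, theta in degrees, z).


r = sqrt(5^2 + 19^2) = 19.6469
theta = atan2(19, 5) = 75.2564 deg
z = 1

r = 19.6469, theta = 75.2564 deg, z = 1


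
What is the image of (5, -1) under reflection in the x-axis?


Reflection across x-axis: (x, y) -> (x, -y)
(5, -1) -> (5, 1)

(5, 1)


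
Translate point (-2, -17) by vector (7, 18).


Translation: (x+dx, y+dy) = (-2+7, -17+18) = (5, 1)

(5, 1)


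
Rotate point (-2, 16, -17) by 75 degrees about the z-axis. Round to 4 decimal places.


x' = -2*cos(75) - 16*sin(75) = -15.9725
y' = -2*sin(75) + 16*cos(75) = 2.2093
z' = -17

(-15.9725, 2.2093, -17)


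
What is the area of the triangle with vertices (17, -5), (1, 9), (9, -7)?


Area = |x1(y2-y3) + x2(y3-y1) + x3(y1-y2)| / 2
= |17*(9--7) + 1*(-7--5) + 9*(-5-9)| / 2
= 72

72


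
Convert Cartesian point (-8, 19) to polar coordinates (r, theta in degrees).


r = sqrt((-8)^2 + 19^2) = 20.6155
theta = atan2(19, -8) = 112.8337 degrees

r = 20.6155, theta = 112.8337 degrees


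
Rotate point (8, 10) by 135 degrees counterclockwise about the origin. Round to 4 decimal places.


x' = 8*cos(135) - 10*sin(135) = -12.7279
y' = 8*sin(135) + 10*cos(135) = -1.4142

(-12.7279, -1.4142)


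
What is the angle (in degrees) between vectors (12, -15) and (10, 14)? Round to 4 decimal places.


dot = 12*10 + -15*14 = -90
|u| = 19.2094, |v| = 17.2047
cos(angle) = -0.2723
angle = 105.8025 degrees

105.8025 degrees


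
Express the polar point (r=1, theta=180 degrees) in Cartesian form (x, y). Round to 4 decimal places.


x = 1 * cos(180) = -1
y = 1 * sin(180) = 0

(-1, 0)


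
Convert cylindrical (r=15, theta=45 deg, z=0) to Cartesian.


x = 15 * cos(45) = 10.6066
y = 15 * sin(45) = 10.6066
z = 0

(10.6066, 10.6066, 0)


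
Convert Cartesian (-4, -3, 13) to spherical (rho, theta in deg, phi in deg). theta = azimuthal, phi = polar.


rho = sqrt((-4)^2 + (-3)^2 + 13^2) = 13.9284
theta = atan2(-3, -4) = 216.8699 deg
phi = acos(13/13.9284) = 21.0375 deg

rho = 13.9284, theta = 216.8699 deg, phi = 21.0375 deg


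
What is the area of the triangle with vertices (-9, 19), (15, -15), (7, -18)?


Area = |x1(y2-y3) + x2(y3-y1) + x3(y1-y2)| / 2
= |-9*(-15--18) + 15*(-18-19) + 7*(19--15)| / 2
= 172

172


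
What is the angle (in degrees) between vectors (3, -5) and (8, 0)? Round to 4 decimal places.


dot = 3*8 + -5*0 = 24
|u| = 5.831, |v| = 8
cos(angle) = 0.5145
angle = 59.0362 degrees

59.0362 degrees


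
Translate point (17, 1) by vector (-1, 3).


Translation: (x+dx, y+dy) = (17+-1, 1+3) = (16, 4)

(16, 4)


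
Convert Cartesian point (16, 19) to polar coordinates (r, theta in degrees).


r = sqrt(16^2 + 19^2) = 24.8395
theta = atan2(19, 16) = 49.8991 degrees

r = 24.8395, theta = 49.8991 degrees


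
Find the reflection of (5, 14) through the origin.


Reflection through origin: (x, y) -> (-x, -y)
(5, 14) -> (-5, -14)

(-5, -14)


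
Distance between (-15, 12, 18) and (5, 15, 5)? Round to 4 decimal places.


d = sqrt((5--15)^2 + (15-12)^2 + (5-18)^2) = 24.0416

24.0416


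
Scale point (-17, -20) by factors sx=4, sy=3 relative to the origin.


Scaling: (x*sx, y*sy) = (-17*4, -20*3) = (-68, -60)

(-68, -60)


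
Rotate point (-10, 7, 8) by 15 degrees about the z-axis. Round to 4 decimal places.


x' = -10*cos(15) - 7*sin(15) = -11.471
y' = -10*sin(15) + 7*cos(15) = 4.1733
z' = 8

(-11.471, 4.1733, 8)


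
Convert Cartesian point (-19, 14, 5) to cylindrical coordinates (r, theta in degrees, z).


r = sqrt((-19)^2 + 14^2) = 23.6008
theta = atan2(14, -19) = 143.6156 deg
z = 5

r = 23.6008, theta = 143.6156 deg, z = 5


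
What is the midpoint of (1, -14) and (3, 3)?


Midpoint = ((1+3)/2, (-14+3)/2) = (2, -5.5)

(2, -5.5)


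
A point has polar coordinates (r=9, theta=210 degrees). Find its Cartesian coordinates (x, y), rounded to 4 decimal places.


x = 9 * cos(210) = -7.7942
y = 9 * sin(210) = -4.5

(-7.7942, -4.5)


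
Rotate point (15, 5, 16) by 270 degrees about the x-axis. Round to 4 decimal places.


x' = 15
y' = 5*cos(270) - 16*sin(270) = 16
z' = 5*sin(270) + 16*cos(270) = -5

(15, 16, -5)


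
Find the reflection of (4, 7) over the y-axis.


Reflection across y-axis: (x, y) -> (-x, y)
(4, 7) -> (-4, 7)

(-4, 7)


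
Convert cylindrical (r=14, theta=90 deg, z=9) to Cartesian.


x = 14 * cos(90) = 0
y = 14 * sin(90) = 14
z = 9

(0, 14, 9)


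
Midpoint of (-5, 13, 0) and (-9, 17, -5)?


Midpoint = ((-5+-9)/2, (13+17)/2, (0+-5)/2) = (-7, 15, -2.5)

(-7, 15, -2.5)


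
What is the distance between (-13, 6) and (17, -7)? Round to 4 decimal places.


d = sqrt((17--13)^2 + (-7-6)^2) = 32.6956

32.6956


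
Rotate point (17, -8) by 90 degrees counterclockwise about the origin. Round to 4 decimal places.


x' = 17*cos(90) - -8*sin(90) = 8
y' = 17*sin(90) + -8*cos(90) = 17

(8, 17)


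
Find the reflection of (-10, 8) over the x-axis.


Reflection across x-axis: (x, y) -> (x, -y)
(-10, 8) -> (-10, -8)

(-10, -8)


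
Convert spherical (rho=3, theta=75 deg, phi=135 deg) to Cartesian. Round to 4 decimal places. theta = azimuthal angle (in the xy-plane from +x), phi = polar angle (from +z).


x = 3 * sin(135) * cos(75) = 0.549
y = 3 * sin(135) * sin(75) = 2.049
z = 3 * cos(135) = -2.1213

(0.549, 2.049, -2.1213)


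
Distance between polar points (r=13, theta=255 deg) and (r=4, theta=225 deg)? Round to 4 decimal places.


d = sqrt(r1^2 + r2^2 - 2*r1*r2*cos(t2-t1))
d = sqrt(13^2 + 4^2 - 2*13*4*cos(225-255)) = 9.7434

9.7434


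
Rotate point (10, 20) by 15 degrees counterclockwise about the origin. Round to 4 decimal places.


x' = 10*cos(15) - 20*sin(15) = 4.4829
y' = 10*sin(15) + 20*cos(15) = 21.9067

(4.4829, 21.9067)
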